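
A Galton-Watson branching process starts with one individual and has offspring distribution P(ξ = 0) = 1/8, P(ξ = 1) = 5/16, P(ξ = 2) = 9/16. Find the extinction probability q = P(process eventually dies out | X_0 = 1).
q = 2/9

The pgf is f(s) = 1/8 + 5/16·s + 9/16·s². The extinction probability q is the smallest fixed point of f in [0, 1]. Setting s = f(s):
  9/16·s² + (5/16 − 1)·s + 1/8 = 0
  9/16·s² − (1/8 + 9/16)·s + 1/8 = 0
which factors as (s − 1)·(9/16·s − 1/8) = 0, giving roots s = 1 and s = (1/8)/(9/16) = 2/9.
Mean offspring μ = 5/16 + 2·9/16 = 23/16 > 1 (supercritical), so q < 1. The extinction probability is the smaller root: q = (1/8)/(9/16) = 2/9.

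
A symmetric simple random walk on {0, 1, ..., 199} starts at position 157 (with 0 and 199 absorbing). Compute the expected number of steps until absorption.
E[τ | X_0 = 157] = 6594

Let v_k = E[τ | X_0 = k]. Boundary: v_0 = v_199 = 0. Recurrence: v_k = 1 + (v_{k-1} + v_{k+1})/2 for 1 ≤ k ≤ 198. The particular solution to v_k − (v_{k-1} + v_{k+1})/2 = 1 is v_k = −k^2. Adding homogeneous solution A + B k and matching boundaries gives v_k = k (199 − k). Substituting k = 157: v_157 = 157 · 42 = 6594.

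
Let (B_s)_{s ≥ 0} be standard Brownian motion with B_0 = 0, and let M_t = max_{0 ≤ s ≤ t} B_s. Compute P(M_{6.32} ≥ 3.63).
P(M_{6.32} ≥ 3.63) = 2·P(B_{6.32} ≥ 3.63) = 2(1 − Φ(3.63/√6.32)) ≈ 0.1488

By the reflection principle for Brownian motion, P(M_t ≥ a) = 2 · P(B_t ≥ a) for a ≥ 0. Since B_t ~ N(0, t), P(B_t ≥ 3.63) = 1 − Φ(3.63/√t) = 1 − Φ(3.63/√6.32) = 1 − Φ(1.4439). So
  P(M_{6.32} ≥ 3.63) = 2(1 − Φ(1.4439)) ≈ 0.1488.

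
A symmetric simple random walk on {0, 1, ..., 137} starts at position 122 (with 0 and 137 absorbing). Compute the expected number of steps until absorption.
E[τ | X_0 = 122] = 1830

Let v_k = E[τ | X_0 = k]. Boundary: v_0 = v_137 = 0. Recurrence: v_k = 1 + (v_{k-1} + v_{k+1})/2 for 1 ≤ k ≤ 136. The particular solution to v_k − (v_{k-1} + v_{k+1})/2 = 1 is v_k = −k^2. Adding homogeneous solution A + B k and matching boundaries gives v_k = k (137 − k). Substituting k = 122: v_122 = 122 · 15 = 1830.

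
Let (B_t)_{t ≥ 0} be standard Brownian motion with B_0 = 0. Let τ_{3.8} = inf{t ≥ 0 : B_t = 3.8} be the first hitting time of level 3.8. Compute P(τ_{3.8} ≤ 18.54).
P(τ_{3.8} ≤ 18.54) = 2(1 − Φ(3.8/√18.54)) = 2(1 − Φ(0.8825)) ≈ 0.3775

By the reflection principle for standard BM, P(τ_b ≤ t) = 2 · P(B_t ≥ b). Since B_t ~ N(0, t), P(B_t ≥ 3.8) = 1 − Φ(3.8/√t) = 1 − Φ(3.8/√18.54) = 1 − Φ(0.8825) ≈ 0.18875. Doubling: P(τ_{3.8} ≤ 18.54) ≈ 2 · 0.18875 = 0.37750 ≈ 0.3775.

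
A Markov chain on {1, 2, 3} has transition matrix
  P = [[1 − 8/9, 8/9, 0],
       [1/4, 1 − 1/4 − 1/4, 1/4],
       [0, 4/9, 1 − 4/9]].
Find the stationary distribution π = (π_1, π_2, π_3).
π = (9/59, 32/59, 18/59)

This is a birth-death chain on three states, which satisfies detailed balance: π_1 · P_{12} = π_2 · P_{21} and π_2 · P_{23} = π_3 · P_{32}.
From π_1 · 8/9 = π_2 · 1/4: π_2/π_1 = (8/9)/(1/4) = 32/9.
From π_2 · 1/4 = π_3 · 4/9: π_3/π_2 = (1/4)/(4/9) = 9/16.
Take π_1 proportional to 1; then unnormalized π = (1, 32/9, 2). Normalize by dividing by the sum 59/9:
  π = (9/59, 32/59, 18/59).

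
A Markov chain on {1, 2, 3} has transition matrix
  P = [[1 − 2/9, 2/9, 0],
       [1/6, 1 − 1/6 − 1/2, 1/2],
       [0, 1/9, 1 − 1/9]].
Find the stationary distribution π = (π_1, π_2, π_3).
π = (3/25, 4/25, 18/25)

This is a birth-death chain on three states, which satisfies detailed balance: π_1 · P_{12} = π_2 · P_{21} and π_2 · P_{23} = π_3 · P_{32}.
From π_1 · 2/9 = π_2 · 1/6: π_2/π_1 = (2/9)/(1/6) = 4/3.
From π_2 · 1/2 = π_3 · 1/9: π_3/π_2 = (1/2)/(1/9) = 9/2.
Take π_1 proportional to 1; then unnormalized π = (1, 4/3, 6). Normalize by dividing by the sum 25/3:
  π = (3/25, 4/25, 18/25).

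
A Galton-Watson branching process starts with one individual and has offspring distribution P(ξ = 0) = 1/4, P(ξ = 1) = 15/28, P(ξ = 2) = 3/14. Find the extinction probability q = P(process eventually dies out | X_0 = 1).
q = 1

Mean offspring μ = 0·1/4 + 1·15/28 + 2·3/14 = 27/28 ≤ 1. For μ ≤ 1 with offspring not concentrated at 1, the Galton-Watson process goes extinct almost surely, so q = 1.
(Algebraic check: The pgf is f(s) = 1/4 + 15/28·s + 3/14·s². The extinction probability q is the smallest fixed point of f in [0, 1]. Setting s = f(s):
  3/14·s² + (15/28 − 1)·s + 1/4 = 0
  3/14·s² − (1/4 + 3/14)·s + 1/4 = 0
which factors as (s − 1)·(3/14·s − 1/4) = 0, giving roots s = 1 and s = (1/4)/(3/14) = 7/6. Since 7/6 ≥ 1, the smallest root in [0, 1] is s = 1.)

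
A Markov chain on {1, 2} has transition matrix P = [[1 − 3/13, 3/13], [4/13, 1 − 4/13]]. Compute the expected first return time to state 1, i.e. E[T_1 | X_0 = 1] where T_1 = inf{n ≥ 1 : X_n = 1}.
E[T_1 | X_0 = 1] = 1/π_1 = 7/4

For an irreducible recurrent Markov chain with stationary distribution π, E[T_i | X_0 = i] = 1/π_i (Kac's formula). Here π_1 = (4/13)/(3/13 + 4/13) = (4/13)/(7/13) = 4/7, so E[T_1 | X_0 = 1] = 1/π_1 = (3/13 + 4/13)/(4/13) = (7/13)/(4/13) = 7/4.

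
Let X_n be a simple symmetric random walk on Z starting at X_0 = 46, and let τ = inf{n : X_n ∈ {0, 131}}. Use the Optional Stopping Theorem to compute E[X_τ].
E[X_τ] = 46

X_n is a martingale and τ is a bounded-mean stopping time (indeed τ is finite a.s. with bounded expectation since the walk is in a bounded region). By the OST, E[X_τ] = E[X_0] = 46. Equivalently: E[X_τ] = 131 · P(hit 131 first) + 0 · P(hit 0 first) = 131 · (46/131) = 46.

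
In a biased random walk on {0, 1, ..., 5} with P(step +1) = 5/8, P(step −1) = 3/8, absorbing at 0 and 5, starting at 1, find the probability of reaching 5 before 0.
P(hit 5 before 0) = (1 − (3/5)^1) / (1 − (3/5)^5) = 625/1441

Let u_k denote P(reach 5 before 0 | start at k). Boundary: u_0 = 0, u_5 = 1. Recurrence: u_k = 5/8·u_{k+1} + 3/8·u_{k-1} for 1 ≤ k ≤ 4. Try u_k = A + B·r^k with r = q/p = (3/8)/(5/8) = 3/5. Substitution satisfies the recurrence; boundary conditions give:
  u_k = (1 − r^k) / (1 − r^N) = (1 − (3/5)^1) / (1 − (3/5)^5) = 625/1441.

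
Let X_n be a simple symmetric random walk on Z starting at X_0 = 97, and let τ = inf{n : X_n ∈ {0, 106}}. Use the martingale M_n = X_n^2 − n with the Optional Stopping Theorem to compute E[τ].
E[τ] = 873

M_n = X_n^2 − n is a martingale (since E[X_{n+1}^2 | F_n] = X_n^2 + 1). By OST (τ has finite mean in a bounded region), E[M_τ] = E[M_0] = X_0^2 − 0 = 97^2 = 9409. Also E[M_τ] = E[X_τ^2] − E[τ]. The walk exits at 0 or 106, with P(hit 106 first) = 97/106, so E[X_τ^2] = 106^2 · 97/106 + 0 = 10282. Thus E[τ] = E[X_τ^2] − E[M_τ] = 10282 − 9409 = 873 = 97(106 − 97) = 873.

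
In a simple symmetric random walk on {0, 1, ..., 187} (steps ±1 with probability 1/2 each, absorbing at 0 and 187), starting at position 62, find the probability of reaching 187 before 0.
P(hit 187 before 0) = 62/187

Let u_k = P(hit 187 before 0 | start at k). Then u_0 = 0, u_187 = 1, and u_k = u_{k-1}/2 + u_{k+1}/2 for 1 ≤ k ≤ 186. This harmonic recurrence is solved by u_k = k/187, giving u_62 = 62/187.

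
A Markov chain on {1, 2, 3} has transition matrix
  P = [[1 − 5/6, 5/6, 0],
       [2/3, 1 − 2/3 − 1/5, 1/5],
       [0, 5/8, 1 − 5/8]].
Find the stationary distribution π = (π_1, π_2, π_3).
π = (20/53, 25/53, 8/53)

This is a birth-death chain on three states, which satisfies detailed balance: π_1 · P_{12} = π_2 · P_{21} and π_2 · P_{23} = π_3 · P_{32}.
From π_1 · 5/6 = π_2 · 2/3: π_2/π_1 = (5/6)/(2/3) = 5/4.
From π_2 · 1/5 = π_3 · 5/8: π_3/π_2 = (1/5)/(5/8) = 8/25.
Take π_1 proportional to 1; then unnormalized π = (1, 5/4, 2/5). Normalize by dividing by the sum 53/20:
  π = (20/53, 25/53, 8/53).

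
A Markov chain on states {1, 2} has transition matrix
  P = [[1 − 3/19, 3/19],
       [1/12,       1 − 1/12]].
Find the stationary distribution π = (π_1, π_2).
π_1 = 19/55, π_2 = 36/55

Solve πP = π with π_1 + π_2 = 1. From πP = π: π_1 · (1 − 3/19) + π_2 · 1/12 = π_1 ⇒ π_2 · 1/12 = π_1 · 3/19 ⇒ π_2/π_1 = (3/19)/(1/12) = 36/19. Together with π_1 + π_2 = 1:
  π_1 = (1/12)/(3/19 + 1/12) = (1/12)/(55/228) = 19/55,
  π_2 = (3/19)/(3/19 + 1/12) = (3/19)/(55/228) = 36/55.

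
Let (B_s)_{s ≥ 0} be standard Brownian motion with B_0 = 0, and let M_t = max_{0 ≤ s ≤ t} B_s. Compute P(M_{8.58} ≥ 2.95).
P(M_{8.58} ≥ 2.95) = 2·P(B_{8.58} ≥ 2.95) = 2(1 − Φ(2.95/√8.58)) ≈ 0.3139

By the reflection principle for Brownian motion, P(M_t ≥ a) = 2 · P(B_t ≥ a) for a ≥ 0. Since B_t ~ N(0, t), P(B_t ≥ 2.95) = 1 − Φ(2.95/√t) = 1 − Φ(2.95/√8.58) = 1 − Φ(1.0071). So
  P(M_{8.58} ≥ 2.95) = 2(1 − Φ(1.0071)) ≈ 0.3139.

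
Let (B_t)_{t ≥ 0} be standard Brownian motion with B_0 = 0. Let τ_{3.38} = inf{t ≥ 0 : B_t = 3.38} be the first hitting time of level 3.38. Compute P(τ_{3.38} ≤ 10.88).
P(τ_{3.38} ≤ 10.88) = 2(1 − Φ(3.38/√10.88)) = 2(1 − Φ(1.0247)) ≈ 0.3055

By the reflection principle for standard BM, P(τ_b ≤ t) = 2 · P(B_t ≥ b). Since B_t ~ N(0, t), P(B_t ≥ 3.38) = 1 − Φ(3.38/√t) = 1 − Φ(3.38/√10.88) = 1 − Φ(1.0247) ≈ 0.15275. Doubling: P(τ_{3.38} ≤ 10.88) ≈ 2 · 0.15275 = 0.30550 ≈ 0.3055.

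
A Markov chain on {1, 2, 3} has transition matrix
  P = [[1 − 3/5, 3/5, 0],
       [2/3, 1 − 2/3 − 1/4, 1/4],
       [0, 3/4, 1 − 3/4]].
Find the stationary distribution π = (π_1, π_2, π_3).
π = (5/11, 9/22, 3/22)

This is a birth-death chain on three states, which satisfies detailed balance: π_1 · P_{12} = π_2 · P_{21} and π_2 · P_{23} = π_3 · P_{32}.
From π_1 · 3/5 = π_2 · 2/3: π_2/π_1 = (3/5)/(2/3) = 9/10.
From π_2 · 1/4 = π_3 · 3/4: π_3/π_2 = (1/4)/(3/4) = 1/3.
Take π_1 proportional to 1; then unnormalized π = (1, 9/10, 3/10). Normalize by dividing by the sum 11/5:
  π = (5/11, 9/22, 3/22).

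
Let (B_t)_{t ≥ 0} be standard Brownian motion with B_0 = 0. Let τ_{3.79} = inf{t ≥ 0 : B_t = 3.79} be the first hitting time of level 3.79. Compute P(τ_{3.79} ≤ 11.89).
P(τ_{3.79} ≤ 11.89) = 2(1 − Φ(3.79/√11.89)) = 2(1 − Φ(1.0991)) ≈ 0.2717

By the reflection principle for standard BM, P(τ_b ≤ t) = 2 · P(B_t ≥ b). Since B_t ~ N(0, t), P(B_t ≥ 3.79) = 1 − Φ(3.79/√t) = 1 − Φ(3.79/√11.89) = 1 − Φ(1.0991) ≈ 0.13586. Doubling: P(τ_{3.79} ≤ 11.89) ≈ 2 · 0.13586 = 0.27172 ≈ 0.2717.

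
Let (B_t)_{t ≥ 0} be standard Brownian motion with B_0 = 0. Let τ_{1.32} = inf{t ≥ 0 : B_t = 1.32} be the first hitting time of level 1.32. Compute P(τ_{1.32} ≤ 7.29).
P(τ_{1.32} ≤ 7.29) = 2(1 − Φ(1.32/√7.29)) = 2(1 − Φ(0.4889)) ≈ 0.6249

By the reflection principle for standard BM, P(τ_b ≤ t) = 2 · P(B_t ≥ b). Since B_t ~ N(0, t), P(B_t ≥ 1.32) = 1 − Φ(1.32/√t) = 1 − Φ(1.32/√7.29) = 1 − Φ(0.4889) ≈ 0.31246. Doubling: P(τ_{1.32} ≤ 7.29) ≈ 2 · 0.31246 = 0.62492 ≈ 0.6249.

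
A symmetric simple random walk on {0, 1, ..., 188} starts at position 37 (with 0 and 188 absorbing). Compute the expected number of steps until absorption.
E[τ | X_0 = 37] = 5587

Let v_k = E[τ | X_0 = k]. Boundary: v_0 = v_188 = 0. Recurrence: v_k = 1 + (v_{k-1} + v_{k+1})/2 for 1 ≤ k ≤ 187. The particular solution to v_k − (v_{k-1} + v_{k+1})/2 = 1 is v_k = −k^2. Adding homogeneous solution A + B k and matching boundaries gives v_k = k (188 − k). Substituting k = 37: v_37 = 37 · 151 = 5587.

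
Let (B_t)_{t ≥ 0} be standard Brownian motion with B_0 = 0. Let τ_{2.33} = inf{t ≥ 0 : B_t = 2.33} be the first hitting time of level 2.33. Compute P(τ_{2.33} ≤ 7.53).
P(τ_{2.33} ≤ 7.53) = 2(1 − Φ(2.33/√7.53)) = 2(1 − Φ(0.8491)) ≈ 0.3958

By the reflection principle for standard BM, P(τ_b ≤ t) = 2 · P(B_t ≥ b). Since B_t ~ N(0, t), P(B_t ≥ 2.33) = 1 − Φ(2.33/√t) = 1 − Φ(2.33/√7.53) = 1 − Φ(0.8491) ≈ 0.19791. Doubling: P(τ_{2.33} ≤ 7.53) ≈ 2 · 0.19791 = 0.39582 ≈ 0.3958.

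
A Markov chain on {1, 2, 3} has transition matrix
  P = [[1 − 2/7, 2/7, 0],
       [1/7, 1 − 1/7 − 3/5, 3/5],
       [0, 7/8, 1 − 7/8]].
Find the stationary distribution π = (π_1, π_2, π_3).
π = (35/153, 70/153, 16/51)

This is a birth-death chain on three states, which satisfies detailed balance: π_1 · P_{12} = π_2 · P_{21} and π_2 · P_{23} = π_3 · P_{32}.
From π_1 · 2/7 = π_2 · 1/7: π_2/π_1 = (2/7)/(1/7) = 2.
From π_2 · 3/5 = π_3 · 7/8: π_3/π_2 = (3/5)/(7/8) = 24/35.
Take π_1 proportional to 1; then unnormalized π = (1, 2, 48/35). Normalize by dividing by the sum 153/35:
  π = (35/153, 70/153, 16/51).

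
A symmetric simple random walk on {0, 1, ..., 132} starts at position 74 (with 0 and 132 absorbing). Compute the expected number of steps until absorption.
E[τ | X_0 = 74] = 4292

Let v_k = E[τ | X_0 = k]. Boundary: v_0 = v_132 = 0. Recurrence: v_k = 1 + (v_{k-1} + v_{k+1})/2 for 1 ≤ k ≤ 131. The particular solution to v_k − (v_{k-1} + v_{k+1})/2 = 1 is v_k = −k^2. Adding homogeneous solution A + B k and matching boundaries gives v_k = k (132 − k). Substituting k = 74: v_74 = 74 · 58 = 4292.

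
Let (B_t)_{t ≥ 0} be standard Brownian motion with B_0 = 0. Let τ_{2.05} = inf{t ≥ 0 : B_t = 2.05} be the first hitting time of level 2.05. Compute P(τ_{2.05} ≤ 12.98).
P(τ_{2.05} ≤ 12.98) = 2(1 − Φ(2.05/√12.98)) = 2(1 − Φ(0.5690)) ≈ 0.5694

By the reflection principle for standard BM, P(τ_b ≤ t) = 2 · P(B_t ≥ b). Since B_t ~ N(0, t), P(B_t ≥ 2.05) = 1 − Φ(2.05/√t) = 1 − Φ(2.05/√12.98) = 1 − Φ(0.5690) ≈ 0.28468. Doubling: P(τ_{2.05} ≤ 12.98) ≈ 2 · 0.28468 = 0.56936 ≈ 0.5694.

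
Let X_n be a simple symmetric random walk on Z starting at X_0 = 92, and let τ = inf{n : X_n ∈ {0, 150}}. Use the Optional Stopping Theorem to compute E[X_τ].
E[X_τ] = 92

X_n is a martingale and τ is a bounded-mean stopping time (indeed τ is finite a.s. with bounded expectation since the walk is in a bounded region). By the OST, E[X_τ] = E[X_0] = 92. Equivalently: E[X_τ] = 150 · P(hit 150 first) + 0 · P(hit 0 first) = 150 · (92/150) = 92.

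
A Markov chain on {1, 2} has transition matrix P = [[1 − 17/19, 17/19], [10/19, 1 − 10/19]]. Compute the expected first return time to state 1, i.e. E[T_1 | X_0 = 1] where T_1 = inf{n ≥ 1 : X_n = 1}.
E[T_1 | X_0 = 1] = 1/π_1 = 27/10

For an irreducible recurrent Markov chain with stationary distribution π, E[T_i | X_0 = i] = 1/π_i (Kac's formula). Here π_1 = (10/19)/(17/19 + 10/19) = (10/19)/(27/19) = 10/27, so E[T_1 | X_0 = 1] = 1/π_1 = (17/19 + 10/19)/(10/19) = (27/19)/(10/19) = 27/10.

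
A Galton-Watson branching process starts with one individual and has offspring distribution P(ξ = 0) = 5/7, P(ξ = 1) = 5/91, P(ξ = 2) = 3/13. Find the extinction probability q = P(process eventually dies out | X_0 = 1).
q = 1

Mean offspring μ = 0·5/7 + 1·5/91 + 2·3/13 = 47/91 ≤ 1. For μ ≤ 1 with offspring not concentrated at 1, the Galton-Watson process goes extinct almost surely, so q = 1.
(Algebraic check: The pgf is f(s) = 5/7 + 5/91·s + 3/13·s². The extinction probability q is the smallest fixed point of f in [0, 1]. Setting s = f(s):
  3/13·s² + (5/91 − 1)·s + 5/7 = 0
  3/13·s² − (5/7 + 3/13)·s + 5/7 = 0
which factors as (s − 1)·(3/13·s − 5/7) = 0, giving roots s = 1 and s = (5/7)/(3/13) = 65/21. Since 65/21 ≥ 1, the smallest root in [0, 1] is s = 1.)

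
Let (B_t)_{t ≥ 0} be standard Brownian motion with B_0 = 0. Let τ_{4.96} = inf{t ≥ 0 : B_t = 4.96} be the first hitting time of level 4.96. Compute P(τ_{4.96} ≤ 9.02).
P(τ_{4.96} ≤ 9.02) = 2(1 − Φ(4.96/√9.02)) = 2(1 − Φ(1.6515)) ≈ 0.0986

By the reflection principle for standard BM, P(τ_b ≤ t) = 2 · P(B_t ≥ b). Since B_t ~ N(0, t), P(B_t ≥ 4.96) = 1 − Φ(4.96/√t) = 1 − Φ(4.96/√9.02) = 1 − Φ(1.6515) ≈ 0.04932. Doubling: P(τ_{4.96} ≤ 9.02) ≈ 2 · 0.04932 = 0.09864 ≈ 0.0986.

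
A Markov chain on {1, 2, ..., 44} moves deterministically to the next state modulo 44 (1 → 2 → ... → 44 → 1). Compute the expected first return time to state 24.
E[T_24 | X_0 = 24] = 44

The chain cycles deterministically, so starting at state 24 it returns in exactly 44 steps. Equivalently, the stationary distribution is uniform π_j = 1/44 for every state j, so by Kac's formula E[T_24] = 1/π_24 = 44.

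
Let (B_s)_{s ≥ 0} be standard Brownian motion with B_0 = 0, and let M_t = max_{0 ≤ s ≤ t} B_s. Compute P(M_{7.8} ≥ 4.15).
P(M_{7.8} ≥ 4.15) = 2·P(B_{7.8} ≥ 4.15) = 2(1 − Φ(4.15/√7.8)) ≈ 0.1373

By the reflection principle for Brownian motion, P(M_t ≥ a) = 2 · P(B_t ≥ a) for a ≥ 0. Since B_t ~ N(0, t), P(B_t ≥ 4.15) = 1 − Φ(4.15/√t) = 1 − Φ(4.15/√7.8) = 1 − Φ(1.4859). So
  P(M_{7.8} ≥ 4.15) = 2(1 − Φ(1.4859)) ≈ 0.1373.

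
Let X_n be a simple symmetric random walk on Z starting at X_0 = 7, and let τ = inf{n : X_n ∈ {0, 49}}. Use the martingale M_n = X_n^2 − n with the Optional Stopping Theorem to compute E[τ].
E[τ] = 294

M_n = X_n^2 − n is a martingale (since E[X_{n+1}^2 | F_n] = X_n^2 + 1). By OST (τ has finite mean in a bounded region), E[M_τ] = E[M_0] = X_0^2 − 0 = 7^2 = 49. Also E[M_τ] = E[X_τ^2] − E[τ]. The walk exits at 0 or 49, with P(hit 49 first) = 7/49, so E[X_τ^2] = 49^2 · 7/49 + 0 = 343. Thus E[τ] = E[X_τ^2] − E[M_τ] = 343 − 49 = 294 = 7(49 − 7) = 294.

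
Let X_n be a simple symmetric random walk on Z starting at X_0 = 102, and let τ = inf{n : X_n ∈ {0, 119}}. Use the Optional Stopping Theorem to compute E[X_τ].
E[X_τ] = 102

X_n is a martingale and τ is a bounded-mean stopping time (indeed τ is finite a.s. with bounded expectation since the walk is in a bounded region). By the OST, E[X_τ] = E[X_0] = 102. Equivalently: E[X_τ] = 119 · P(hit 119 first) + 0 · P(hit 0 first) = 119 · (102/119) = 102.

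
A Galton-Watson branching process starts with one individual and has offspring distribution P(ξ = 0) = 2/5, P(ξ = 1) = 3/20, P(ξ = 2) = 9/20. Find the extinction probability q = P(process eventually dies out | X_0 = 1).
q = 8/9

The pgf is f(s) = 2/5 + 3/20·s + 9/20·s². The extinction probability q is the smallest fixed point of f in [0, 1]. Setting s = f(s):
  9/20·s² + (3/20 − 1)·s + 2/5 = 0
  9/20·s² − (2/5 + 9/20)·s + 2/5 = 0
which factors as (s − 1)·(9/20·s − 2/5) = 0, giving roots s = 1 and s = (2/5)/(9/20) = 8/9.
Mean offspring μ = 3/20 + 2·9/20 = 21/20 > 1 (supercritical), so q < 1. The extinction probability is the smaller root: q = (2/5)/(9/20) = 8/9.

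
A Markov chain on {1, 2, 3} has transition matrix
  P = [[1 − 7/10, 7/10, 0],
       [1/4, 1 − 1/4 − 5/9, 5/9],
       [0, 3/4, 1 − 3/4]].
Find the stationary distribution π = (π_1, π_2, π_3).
π = (135/793, 378/793, 280/793)

This is a birth-death chain on three states, which satisfies detailed balance: π_1 · P_{12} = π_2 · P_{21} and π_2 · P_{23} = π_3 · P_{32}.
From π_1 · 7/10 = π_2 · 1/4: π_2/π_1 = (7/10)/(1/4) = 14/5.
From π_2 · 5/9 = π_3 · 3/4: π_3/π_2 = (5/9)/(3/4) = 20/27.
Take π_1 proportional to 1; then unnormalized π = (1, 14/5, 56/27). Normalize by dividing by the sum 793/135:
  π = (135/793, 378/793, 280/793).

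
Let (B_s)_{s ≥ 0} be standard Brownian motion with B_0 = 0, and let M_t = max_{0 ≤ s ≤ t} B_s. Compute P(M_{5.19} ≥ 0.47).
P(M_{5.19} ≥ 0.47) = 2·P(B_{5.19} ≥ 0.47) = 2(1 − Φ(0.47/√5.19)) ≈ 0.8366

By the reflection principle for Brownian motion, P(M_t ≥ a) = 2 · P(B_t ≥ a) for a ≥ 0. Since B_t ~ N(0, t), P(B_t ≥ 0.47) = 1 − Φ(0.47/√t) = 1 − Φ(0.47/√5.19) = 1 − Φ(0.2063). So
  P(M_{5.19} ≥ 0.47) = 2(1 − Φ(0.2063)) ≈ 0.8366.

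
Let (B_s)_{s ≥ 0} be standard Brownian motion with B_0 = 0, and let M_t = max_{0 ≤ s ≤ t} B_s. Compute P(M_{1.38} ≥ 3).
P(M_{1.38} ≥ 3) = 2·P(B_{1.38} ≥ 3) = 2(1 − Φ(3/√1.38)) ≈ 0.0107

By the reflection principle for Brownian motion, P(M_t ≥ a) = 2 · P(B_t ≥ a) for a ≥ 0. Since B_t ~ N(0, t), P(B_t ≥ 3) = 1 − Φ(3/√t) = 1 − Φ(3/√1.38) = 1 − Φ(2.5538). So
  P(M_{1.38} ≥ 3) = 2(1 − Φ(2.5538)) ≈ 0.0107.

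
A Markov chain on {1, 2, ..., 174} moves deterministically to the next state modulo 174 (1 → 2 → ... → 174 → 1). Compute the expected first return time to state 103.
E[T_103 | X_0 = 103] = 174

The chain cycles deterministically, so starting at state 103 it returns in exactly 174 steps. Equivalently, the stationary distribution is uniform π_j = 1/174 for every state j, so by Kac's formula E[T_103] = 1/π_103 = 174.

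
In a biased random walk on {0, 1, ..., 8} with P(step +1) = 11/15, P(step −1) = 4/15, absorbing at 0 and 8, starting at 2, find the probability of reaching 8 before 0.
P(hit 8 before 0) = (1 − (4/11)^2) / (1 − (4/11)^8) = 1771561/2040889

Let u_k denote P(reach 8 before 0 | start at k). Boundary: u_0 = 0, u_8 = 1. Recurrence: u_k = 11/15·u_{k+1} + 4/15·u_{k-1} for 1 ≤ k ≤ 7. Try u_k = A + B·r^k with r = q/p = (4/15)/(11/15) = 4/11. Substitution satisfies the recurrence; boundary conditions give:
  u_k = (1 − r^k) / (1 − r^N) = (1 − (4/11)^2) / (1 − (4/11)^8) = 1771561/2040889.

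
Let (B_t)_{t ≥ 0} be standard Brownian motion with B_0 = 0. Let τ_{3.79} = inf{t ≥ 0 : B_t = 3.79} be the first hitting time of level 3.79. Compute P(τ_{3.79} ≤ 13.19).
P(τ_{3.79} ≤ 13.19) = 2(1 − Φ(3.79/√13.19)) = 2(1 − Φ(1.0436)) ≈ 0.2967

By the reflection principle for standard BM, P(τ_b ≤ t) = 2 · P(B_t ≥ b). Since B_t ~ N(0, t), P(B_t ≥ 3.79) = 1 − Φ(3.79/√t) = 1 − Φ(3.79/√13.19) = 1 − Φ(1.0436) ≈ 0.14834. Doubling: P(τ_{3.79} ≤ 13.19) ≈ 2 · 0.14834 = 0.29668 ≈ 0.2967.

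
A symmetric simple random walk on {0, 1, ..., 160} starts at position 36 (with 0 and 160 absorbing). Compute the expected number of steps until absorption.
E[τ | X_0 = 36] = 4464

Let v_k = E[τ | X_0 = k]. Boundary: v_0 = v_160 = 0. Recurrence: v_k = 1 + (v_{k-1} + v_{k+1})/2 for 1 ≤ k ≤ 159. The particular solution to v_k − (v_{k-1} + v_{k+1})/2 = 1 is v_k = −k^2. Adding homogeneous solution A + B k and matching boundaries gives v_k = k (160 − k). Substituting k = 36: v_36 = 36 · 124 = 4464.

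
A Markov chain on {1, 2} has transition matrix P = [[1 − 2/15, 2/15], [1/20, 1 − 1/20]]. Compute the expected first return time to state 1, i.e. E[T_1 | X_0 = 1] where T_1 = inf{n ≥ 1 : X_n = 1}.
E[T_1 | X_0 = 1] = 1/π_1 = 11/3

For an irreducible recurrent Markov chain with stationary distribution π, E[T_i | X_0 = i] = 1/π_i (Kac's formula). Here π_1 = (1/20)/(2/15 + 1/20) = (1/20)/(11/60) = 3/11, so E[T_1 | X_0 = 1] = 1/π_1 = (2/15 + 1/20)/(1/20) = (11/60)/(1/20) = 11/3.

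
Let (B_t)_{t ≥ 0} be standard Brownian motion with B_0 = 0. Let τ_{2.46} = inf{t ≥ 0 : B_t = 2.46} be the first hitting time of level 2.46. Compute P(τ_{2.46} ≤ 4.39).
P(τ_{2.46} ≤ 4.39) = 2(1 − Φ(2.46/√4.39)) = 2(1 − Φ(1.1741)) ≈ 0.2404

By the reflection principle for standard BM, P(τ_b ≤ t) = 2 · P(B_t ≥ b). Since B_t ~ N(0, t), P(B_t ≥ 2.46) = 1 − Φ(2.46/√t) = 1 − Φ(2.46/√4.39) = 1 − Φ(1.1741) ≈ 0.12018. Doubling: P(τ_{2.46} ≤ 4.39) ≈ 2 · 0.12018 = 0.24036 ≈ 0.2404.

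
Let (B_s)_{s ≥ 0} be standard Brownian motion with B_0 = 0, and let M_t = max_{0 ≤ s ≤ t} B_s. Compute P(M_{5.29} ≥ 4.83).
P(M_{5.29} ≥ 4.83) = 2·P(B_{5.29} ≥ 4.83) = 2(1 − Φ(4.83/√5.29)) ≈ 0.0357

By the reflection principle for Brownian motion, P(M_t ≥ a) = 2 · P(B_t ≥ a) for a ≥ 0. Since B_t ~ N(0, t), P(B_t ≥ 4.83) = 1 − Φ(4.83/√t) = 1 − Φ(4.83/√5.29) = 1 − Φ(2.1000). So
  P(M_{5.29} ≥ 4.83) = 2(1 − Φ(2.1000)) ≈ 0.0357.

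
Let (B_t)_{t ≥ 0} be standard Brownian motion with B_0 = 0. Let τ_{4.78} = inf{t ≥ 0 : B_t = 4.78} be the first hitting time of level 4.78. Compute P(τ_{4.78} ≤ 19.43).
P(τ_{4.78} ≤ 19.43) = 2(1 − Φ(4.78/√19.43)) = 2(1 − Φ(1.0844)) ≈ 0.2782

By the reflection principle for standard BM, P(τ_b ≤ t) = 2 · P(B_t ≥ b). Since B_t ~ N(0, t), P(B_t ≥ 4.78) = 1 − Φ(4.78/√t) = 1 − Φ(4.78/√19.43) = 1 − Φ(1.0844) ≈ 0.13909. Doubling: P(τ_{4.78} ≤ 19.43) ≈ 2 · 0.13909 = 0.27818 ≈ 0.2782.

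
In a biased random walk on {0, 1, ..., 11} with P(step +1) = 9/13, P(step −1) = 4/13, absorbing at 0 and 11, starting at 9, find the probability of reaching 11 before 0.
P(hit 11 before 0) = (1 − (4/9)^9) / (1 − (4/9)^11) = 6271965189/6275373061

Let u_k denote P(reach 11 before 0 | start at k). Boundary: u_0 = 0, u_11 = 1. Recurrence: u_k = 9/13·u_{k+1} + 4/13·u_{k-1} for 1 ≤ k ≤ 10. Try u_k = A + B·r^k with r = q/p = (4/13)/(9/13) = 4/9. Substitution satisfies the recurrence; boundary conditions give:
  u_k = (1 − r^k) / (1 − r^N) = (1 − (4/9)^9) / (1 − (4/9)^11) = 6271965189/6275373061.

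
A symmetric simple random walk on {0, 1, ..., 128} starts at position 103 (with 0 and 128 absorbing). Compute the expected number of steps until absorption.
E[τ | X_0 = 103] = 2575

Let v_k = E[τ | X_0 = k]. Boundary: v_0 = v_128 = 0. Recurrence: v_k = 1 + (v_{k-1} + v_{k+1})/2 for 1 ≤ k ≤ 127. The particular solution to v_k − (v_{k-1} + v_{k+1})/2 = 1 is v_k = −k^2. Adding homogeneous solution A + B k and matching boundaries gives v_k = k (128 − k). Substituting k = 103: v_103 = 103 · 25 = 2575.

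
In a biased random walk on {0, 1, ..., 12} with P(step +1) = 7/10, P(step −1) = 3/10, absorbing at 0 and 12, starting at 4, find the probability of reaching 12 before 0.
P(hit 12 before 0) = (1 − (3/7)^4) / (1 − (3/7)^12) = 5764801/5965843

Let u_k denote P(reach 12 before 0 | start at k). Boundary: u_0 = 0, u_12 = 1. Recurrence: u_k = 7/10·u_{k+1} + 3/10·u_{k-1} for 1 ≤ k ≤ 11. Try u_k = A + B·r^k with r = q/p = (3/10)/(7/10) = 3/7. Substitution satisfies the recurrence; boundary conditions give:
  u_k = (1 − r^k) / (1 − r^N) = (1 − (3/7)^4) / (1 − (3/7)^12) = 5764801/5965843.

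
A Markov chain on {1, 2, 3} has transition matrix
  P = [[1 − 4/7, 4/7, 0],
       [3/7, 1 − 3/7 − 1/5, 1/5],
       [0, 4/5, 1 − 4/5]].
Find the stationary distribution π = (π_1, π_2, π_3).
π = (3/8, 1/2, 1/8)

This is a birth-death chain on three states, which satisfies detailed balance: π_1 · P_{12} = π_2 · P_{21} and π_2 · P_{23} = π_3 · P_{32}.
From π_1 · 4/7 = π_2 · 3/7: π_2/π_1 = (4/7)/(3/7) = 4/3.
From π_2 · 1/5 = π_3 · 4/5: π_3/π_2 = (1/5)/(4/5) = 1/4.
Take π_1 proportional to 1; then unnormalized π = (1, 4/3, 1/3). Normalize by dividing by the sum 8/3:
  π = (3/8, 1/2, 1/8).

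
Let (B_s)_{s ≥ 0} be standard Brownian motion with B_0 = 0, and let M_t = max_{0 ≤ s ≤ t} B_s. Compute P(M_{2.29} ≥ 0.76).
P(M_{2.29} ≥ 0.76) = 2·P(B_{2.29} ≥ 0.76) = 2(1 − Φ(0.76/√2.29)) ≈ 0.6155

By the reflection principle for Brownian motion, P(M_t ≥ a) = 2 · P(B_t ≥ a) for a ≥ 0. Since B_t ~ N(0, t), P(B_t ≥ 0.76) = 1 − Φ(0.76/√t) = 1 − Φ(0.76/√2.29) = 1 − Φ(0.5022). So
  P(M_{2.29} ≥ 0.76) = 2(1 − Φ(0.5022)) ≈ 0.6155.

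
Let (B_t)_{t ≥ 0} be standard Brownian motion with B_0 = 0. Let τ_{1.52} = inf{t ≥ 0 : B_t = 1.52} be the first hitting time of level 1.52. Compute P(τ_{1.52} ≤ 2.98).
P(τ_{1.52} ≤ 2.98) = 2(1 − Φ(1.52/√2.98)) = 2(1 − Φ(0.8805)) ≈ 0.3786

By the reflection principle for standard BM, P(τ_b ≤ t) = 2 · P(B_t ≥ b). Since B_t ~ N(0, t), P(B_t ≥ 1.52) = 1 − Φ(1.52/√t) = 1 − Φ(1.52/√2.98) = 1 − Φ(0.8805) ≈ 0.18929. Doubling: P(τ_{1.52} ≤ 2.98) ≈ 2 · 0.18929 = 0.37858 ≈ 0.3786.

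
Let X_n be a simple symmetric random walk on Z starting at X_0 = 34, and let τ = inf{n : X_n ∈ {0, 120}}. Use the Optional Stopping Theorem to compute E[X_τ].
E[X_τ] = 34

X_n is a martingale and τ is a bounded-mean stopping time (indeed τ is finite a.s. with bounded expectation since the walk is in a bounded region). By the OST, E[X_τ] = E[X_0] = 34. Equivalently: E[X_τ] = 120 · P(hit 120 first) + 0 · P(hit 0 first) = 120 · (34/120) = 34.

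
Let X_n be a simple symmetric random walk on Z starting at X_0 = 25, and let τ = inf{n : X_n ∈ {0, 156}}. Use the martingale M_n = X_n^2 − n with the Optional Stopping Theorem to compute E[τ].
E[τ] = 3275

M_n = X_n^2 − n is a martingale (since E[X_{n+1}^2 | F_n] = X_n^2 + 1). By OST (τ has finite mean in a bounded region), E[M_τ] = E[M_0] = X_0^2 − 0 = 25^2 = 625. Also E[M_τ] = E[X_τ^2] − E[τ]. The walk exits at 0 or 156, with P(hit 156 first) = 25/156, so E[X_τ^2] = 156^2 · 25/156 + 0 = 3900. Thus E[τ] = E[X_τ^2] − E[M_τ] = 3900 − 625 = 3275 = 25(156 − 25) = 3275.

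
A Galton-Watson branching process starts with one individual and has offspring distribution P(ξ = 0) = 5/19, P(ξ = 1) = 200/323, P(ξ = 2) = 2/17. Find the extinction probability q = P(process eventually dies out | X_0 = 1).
q = 1

Mean offspring μ = 0·5/19 + 1·200/323 + 2·2/17 = 276/323 ≤ 1. For μ ≤ 1 with offspring not concentrated at 1, the Galton-Watson process goes extinct almost surely, so q = 1.
(Algebraic check: The pgf is f(s) = 5/19 + 200/323·s + 2/17·s². The extinction probability q is the smallest fixed point of f in [0, 1]. Setting s = f(s):
  2/17·s² + (200/323 − 1)·s + 5/19 = 0
  2/17·s² − (5/19 + 2/17)·s + 5/19 = 0
which factors as (s − 1)·(2/17·s − 5/19) = 0, giving roots s = 1 and s = (5/19)/(2/17) = 85/38. Since 85/38 ≥ 1, the smallest root in [0, 1] is s = 1.)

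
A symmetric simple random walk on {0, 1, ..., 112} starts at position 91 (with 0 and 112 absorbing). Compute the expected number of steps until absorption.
E[τ | X_0 = 91] = 1911

Let v_k = E[τ | X_0 = k]. Boundary: v_0 = v_112 = 0. Recurrence: v_k = 1 + (v_{k-1} + v_{k+1})/2 for 1 ≤ k ≤ 111. The particular solution to v_k − (v_{k-1} + v_{k+1})/2 = 1 is v_k = −k^2. Adding homogeneous solution A + B k and matching boundaries gives v_k = k (112 − k). Substituting k = 91: v_91 = 91 · 21 = 1911.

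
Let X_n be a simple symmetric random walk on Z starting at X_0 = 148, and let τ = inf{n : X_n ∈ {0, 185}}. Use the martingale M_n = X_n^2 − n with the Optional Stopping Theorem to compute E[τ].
E[τ] = 5476

M_n = X_n^2 − n is a martingale (since E[X_{n+1}^2 | F_n] = X_n^2 + 1). By OST (τ has finite mean in a bounded region), E[M_τ] = E[M_0] = X_0^2 − 0 = 148^2 = 21904. Also E[M_τ] = E[X_τ^2] − E[τ]. The walk exits at 0 or 185, with P(hit 185 first) = 148/185, so E[X_τ^2] = 185^2 · 148/185 + 0 = 27380. Thus E[τ] = E[X_τ^2] − E[M_τ] = 27380 − 21904 = 5476 = 148(185 − 148) = 5476.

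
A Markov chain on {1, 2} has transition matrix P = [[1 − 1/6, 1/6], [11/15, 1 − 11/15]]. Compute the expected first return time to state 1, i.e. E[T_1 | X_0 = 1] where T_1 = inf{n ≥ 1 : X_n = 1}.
E[T_1 | X_0 = 1] = 1/π_1 = 27/22

For an irreducible recurrent Markov chain with stationary distribution π, E[T_i | X_0 = i] = 1/π_i (Kac's formula). Here π_1 = (11/15)/(1/6 + 11/15) = (11/15)/(9/10) = 22/27, so E[T_1 | X_0 = 1] = 1/π_1 = (1/6 + 11/15)/(11/15) = (9/10)/(11/15) = 27/22.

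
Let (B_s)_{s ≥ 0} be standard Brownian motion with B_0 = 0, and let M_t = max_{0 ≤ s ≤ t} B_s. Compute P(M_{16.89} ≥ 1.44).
P(M_{16.89} ≥ 1.44) = 2·P(B_{16.89} ≥ 1.44) = 2(1 − Φ(1.44/√16.89)) ≈ 0.7260

By the reflection principle for Brownian motion, P(M_t ≥ a) = 2 · P(B_t ≥ a) for a ≥ 0. Since B_t ~ N(0, t), P(B_t ≥ 1.44) = 1 − Φ(1.44/√t) = 1 − Φ(1.44/√16.89) = 1 − Φ(0.3504). So
  P(M_{16.89} ≥ 1.44) = 2(1 − Φ(0.3504)) ≈ 0.7260.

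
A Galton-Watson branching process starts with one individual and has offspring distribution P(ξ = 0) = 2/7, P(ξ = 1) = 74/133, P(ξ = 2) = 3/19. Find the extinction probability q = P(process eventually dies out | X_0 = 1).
q = 1

Mean offspring μ = 0·2/7 + 1·74/133 + 2·3/19 = 116/133 ≤ 1. For μ ≤ 1 with offspring not concentrated at 1, the Galton-Watson process goes extinct almost surely, so q = 1.
(Algebraic check: The pgf is f(s) = 2/7 + 74/133·s + 3/19·s². The extinction probability q is the smallest fixed point of f in [0, 1]. Setting s = f(s):
  3/19·s² + (74/133 − 1)·s + 2/7 = 0
  3/19·s² − (2/7 + 3/19)·s + 2/7 = 0
which factors as (s − 1)·(3/19·s − 2/7) = 0, giving roots s = 1 and s = (2/7)/(3/19) = 38/21. Since 38/21 ≥ 1, the smallest root in [0, 1] is s = 1.)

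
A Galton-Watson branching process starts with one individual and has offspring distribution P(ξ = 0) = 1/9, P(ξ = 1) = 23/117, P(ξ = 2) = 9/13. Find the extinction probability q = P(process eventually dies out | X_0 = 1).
q = 13/81

The pgf is f(s) = 1/9 + 23/117·s + 9/13·s². The extinction probability q is the smallest fixed point of f in [0, 1]. Setting s = f(s):
  9/13·s² + (23/117 − 1)·s + 1/9 = 0
  9/13·s² − (1/9 + 9/13)·s + 1/9 = 0
which factors as (s − 1)·(9/13·s − 1/9) = 0, giving roots s = 1 and s = (1/9)/(9/13) = 13/81.
Mean offspring μ = 23/117 + 2·9/13 = 185/117 > 1 (supercritical), so q < 1. The extinction probability is the smaller root: q = (1/9)/(9/13) = 13/81.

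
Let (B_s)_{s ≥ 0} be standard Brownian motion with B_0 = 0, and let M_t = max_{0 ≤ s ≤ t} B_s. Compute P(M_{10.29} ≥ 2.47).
P(M_{10.29} ≥ 2.47) = 2·P(B_{10.29} ≥ 2.47) = 2(1 − Φ(2.47/√10.29)) ≈ 0.4413

By the reflection principle for Brownian motion, P(M_t ≥ a) = 2 · P(B_t ≥ a) for a ≥ 0. Since B_t ~ N(0, t), P(B_t ≥ 2.47) = 1 − Φ(2.47/√t) = 1 − Φ(2.47/√10.29) = 1 − Φ(0.7700). So
  P(M_{10.29} ≥ 2.47) = 2(1 − Φ(0.7700)) ≈ 0.4413.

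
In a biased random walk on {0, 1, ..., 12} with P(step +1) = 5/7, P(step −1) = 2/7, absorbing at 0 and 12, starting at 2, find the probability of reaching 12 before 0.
P(hit 12 before 0) = (1 − (2/5)^2) / (1 − (2/5)^12) = 9765625/11625549

Let u_k denote P(reach 12 before 0 | start at k). Boundary: u_0 = 0, u_12 = 1. Recurrence: u_k = 5/7·u_{k+1} + 2/7·u_{k-1} for 1 ≤ k ≤ 11. Try u_k = A + B·r^k with r = q/p = (2/7)/(5/7) = 2/5. Substitution satisfies the recurrence; boundary conditions give:
  u_k = (1 − r^k) / (1 − r^N) = (1 − (2/5)^2) / (1 − (2/5)^12) = 9765625/11625549.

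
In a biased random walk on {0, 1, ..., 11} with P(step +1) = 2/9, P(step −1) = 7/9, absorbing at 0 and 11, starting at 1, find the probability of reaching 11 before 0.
P(hit 11 before 0) = (1 − (7/2)^1) / (1 − (7/2)^11) = 1024/395464939

Let u_k denote P(reach 11 before 0 | start at k). Boundary: u_0 = 0, u_11 = 1. Recurrence: u_k = 2/9·u_{k+1} + 7/9·u_{k-1} for 1 ≤ k ≤ 10. Try u_k = A + B·r^k with r = q/p = (7/9)/(2/9) = 7/2. Substitution satisfies the recurrence; boundary conditions give:
  u_k = (1 − r^k) / (1 − r^N) = (1 − (7/2)^1) / (1 − (7/2)^11) = 1024/395464939.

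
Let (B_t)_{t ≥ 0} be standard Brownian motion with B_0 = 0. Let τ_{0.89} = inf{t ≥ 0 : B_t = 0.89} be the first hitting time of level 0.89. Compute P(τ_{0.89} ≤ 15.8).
P(τ_{0.89} ≤ 15.8) = 2(1 − Φ(0.89/√15.8)) = 2(1 − Φ(0.2239)) ≈ 0.8228

By the reflection principle for standard BM, P(τ_b ≤ t) = 2 · P(B_t ≥ b). Since B_t ~ N(0, t), P(B_t ≥ 0.89) = 1 − Φ(0.89/√t) = 1 − Φ(0.89/√15.8) = 1 − Φ(0.2239) ≈ 0.41142. Doubling: P(τ_{0.89} ≤ 15.8) ≈ 2 · 0.41142 = 0.82284 ≈ 0.8228.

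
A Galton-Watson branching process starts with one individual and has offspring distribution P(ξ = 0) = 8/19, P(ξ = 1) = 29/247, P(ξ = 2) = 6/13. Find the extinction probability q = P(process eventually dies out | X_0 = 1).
q = 52/57

The pgf is f(s) = 8/19 + 29/247·s + 6/13·s². The extinction probability q is the smallest fixed point of f in [0, 1]. Setting s = f(s):
  6/13·s² + (29/247 − 1)·s + 8/19 = 0
  6/13·s² − (8/19 + 6/13)·s + 8/19 = 0
which factors as (s − 1)·(6/13·s − 8/19) = 0, giving roots s = 1 and s = (8/19)/(6/13) = 52/57.
Mean offspring μ = 29/247 + 2·6/13 = 257/247 > 1 (supercritical), so q < 1. The extinction probability is the smaller root: q = (8/19)/(6/13) = 52/57.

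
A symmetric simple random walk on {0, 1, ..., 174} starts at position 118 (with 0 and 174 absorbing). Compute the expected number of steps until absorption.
E[τ | X_0 = 118] = 6608

Let v_k = E[τ | X_0 = k]. Boundary: v_0 = v_174 = 0. Recurrence: v_k = 1 + (v_{k-1} + v_{k+1})/2 for 1 ≤ k ≤ 173. The particular solution to v_k − (v_{k-1} + v_{k+1})/2 = 1 is v_k = −k^2. Adding homogeneous solution A + B k and matching boundaries gives v_k = k (174 − k). Substituting k = 118: v_118 = 118 · 56 = 6608.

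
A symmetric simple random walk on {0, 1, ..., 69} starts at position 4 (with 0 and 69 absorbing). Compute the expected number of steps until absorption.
E[τ | X_0 = 4] = 260

Let v_k = E[τ | X_0 = k]. Boundary: v_0 = v_69 = 0. Recurrence: v_k = 1 + (v_{k-1} + v_{k+1})/2 for 1 ≤ k ≤ 68. The particular solution to v_k − (v_{k-1} + v_{k+1})/2 = 1 is v_k = −k^2. Adding homogeneous solution A + B k and matching boundaries gives v_k = k (69 − k). Substituting k = 4: v_4 = 4 · 65 = 260.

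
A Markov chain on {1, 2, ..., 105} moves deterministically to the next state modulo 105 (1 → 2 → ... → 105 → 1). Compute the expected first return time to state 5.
E[T_5 | X_0 = 5] = 105

The chain cycles deterministically, so starting at state 5 it returns in exactly 105 steps. Equivalently, the stationary distribution is uniform π_j = 1/105 for every state j, so by Kac's formula E[T_5] = 1/π_5 = 105.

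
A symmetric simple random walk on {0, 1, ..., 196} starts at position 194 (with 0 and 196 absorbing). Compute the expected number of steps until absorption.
E[τ | X_0 = 194] = 388

Let v_k = E[τ | X_0 = k]. Boundary: v_0 = v_196 = 0. Recurrence: v_k = 1 + (v_{k-1} + v_{k+1})/2 for 1 ≤ k ≤ 195. The particular solution to v_k − (v_{k-1} + v_{k+1})/2 = 1 is v_k = −k^2. Adding homogeneous solution A + B k and matching boundaries gives v_k = k (196 − k). Substituting k = 194: v_194 = 194 · 2 = 388.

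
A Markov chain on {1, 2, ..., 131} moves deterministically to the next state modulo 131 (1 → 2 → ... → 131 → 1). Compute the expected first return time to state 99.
E[T_99 | X_0 = 99] = 131

The chain cycles deterministically, so starting at state 99 it returns in exactly 131 steps. Equivalently, the stationary distribution is uniform π_j = 1/131 for every state j, so by Kac's formula E[T_99] = 1/π_99 = 131.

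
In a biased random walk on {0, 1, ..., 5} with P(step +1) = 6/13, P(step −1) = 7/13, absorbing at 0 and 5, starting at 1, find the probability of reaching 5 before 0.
P(hit 5 before 0) = (1 − (7/6)^1) / (1 − (7/6)^5) = 1296/9031

Let u_k denote P(reach 5 before 0 | start at k). Boundary: u_0 = 0, u_5 = 1. Recurrence: u_k = 6/13·u_{k+1} + 7/13·u_{k-1} for 1 ≤ k ≤ 4. Try u_k = A + B·r^k with r = q/p = (7/13)/(6/13) = 7/6. Substitution satisfies the recurrence; boundary conditions give:
  u_k = (1 − r^k) / (1 − r^N) = (1 − (7/6)^1) / (1 − (7/6)^5) = 1296/9031.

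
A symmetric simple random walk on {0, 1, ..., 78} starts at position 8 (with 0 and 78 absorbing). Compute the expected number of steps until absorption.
E[τ | X_0 = 8] = 560

Let v_k = E[τ | X_0 = k]. Boundary: v_0 = v_78 = 0. Recurrence: v_k = 1 + (v_{k-1} + v_{k+1})/2 for 1 ≤ k ≤ 77. The particular solution to v_k − (v_{k-1} + v_{k+1})/2 = 1 is v_k = −k^2. Adding homogeneous solution A + B k and matching boundaries gives v_k = k (78 − k). Substituting k = 8: v_8 = 8 · 70 = 560.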